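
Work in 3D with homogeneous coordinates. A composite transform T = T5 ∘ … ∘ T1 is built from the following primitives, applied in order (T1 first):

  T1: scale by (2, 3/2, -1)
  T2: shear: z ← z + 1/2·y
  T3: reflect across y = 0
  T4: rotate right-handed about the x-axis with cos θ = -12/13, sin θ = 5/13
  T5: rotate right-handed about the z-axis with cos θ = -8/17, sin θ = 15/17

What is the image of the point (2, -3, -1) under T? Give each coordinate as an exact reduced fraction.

T1 scale by (2, 3/2, -1): (2, -3, -1) → (4, -9/2, 1)
T2 shear: z ← z + 1/2·y: (4, -9/2, 1) → (4, -9/2, -5/4)
T3 reflect across y = 0: (4, -9/2, -5/4) → (4, 9/2, -5/4)
T4 rotate right-handed about the x-axis with cos θ = -12/13, sin θ = 5/13: (4, 9/2, -5/4) → (4, -191/52, 75/26)
T5 rotate right-handed about the z-axis with cos θ = -8/17, sin θ = 15/17: (4, -191/52, 75/26) → (1201/884, 1162/221, 75/26)

T(p) = (1201/884, 1162/221, 75/26)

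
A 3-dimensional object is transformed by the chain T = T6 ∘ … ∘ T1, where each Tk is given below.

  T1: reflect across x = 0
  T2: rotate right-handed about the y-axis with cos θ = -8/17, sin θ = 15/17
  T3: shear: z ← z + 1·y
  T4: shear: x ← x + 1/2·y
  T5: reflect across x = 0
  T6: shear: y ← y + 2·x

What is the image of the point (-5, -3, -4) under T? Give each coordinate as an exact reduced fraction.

T(p) = (251/34, 200/17, -94/17)

T1 reflect across x = 0: (-5, -3, -4) → (5, -3, -4)
T2 rotate right-handed about the y-axis with cos θ = -8/17, sin θ = 15/17: (5, -3, -4) → (-100/17, -3, -43/17)
T3 shear: z ← z + 1·y: (-100/17, -3, -43/17) → (-100/17, -3, -94/17)
T4 shear: x ← x + 1/2·y: (-100/17, -3, -94/17) → (-251/34, -3, -94/17)
T5 reflect across x = 0: (-251/34, -3, -94/17) → (251/34, -3, -94/17)
T6 shear: y ← y + 2·x: (251/34, -3, -94/17) → (251/34, 200/17, -94/17)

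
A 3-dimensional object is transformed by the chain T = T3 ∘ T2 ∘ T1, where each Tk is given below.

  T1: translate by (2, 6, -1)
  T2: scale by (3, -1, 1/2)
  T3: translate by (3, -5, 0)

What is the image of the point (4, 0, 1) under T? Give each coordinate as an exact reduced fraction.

T1 translate by (2, 6, -1): (4, 0, 1) → (6, 6, 0)
T2 scale by (3, -1, 1/2): (6, 6, 0) → (18, -6, 0)
T3 translate by (3, -5, 0): (18, -6, 0) → (21, -11, 0)

T(p) = (21, -11, 0)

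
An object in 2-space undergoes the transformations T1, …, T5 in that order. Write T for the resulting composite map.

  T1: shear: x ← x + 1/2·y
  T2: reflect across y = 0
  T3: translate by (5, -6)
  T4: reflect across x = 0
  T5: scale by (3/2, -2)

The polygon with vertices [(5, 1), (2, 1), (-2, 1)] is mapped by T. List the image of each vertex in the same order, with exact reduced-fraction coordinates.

image vertices: (-63/4, 14), (-45/4, 14), (-21/4, 14)

T1 shear: x ← x + 1/2·y: (5, 1) → (11/2, 1); (2, 1) → (5/2, 1); (-2, 1) → (-3/2, 1)
T2 reflect across y = 0: (11/2, 1) → (11/2, -1); (5/2, 1) → (5/2, -1); (-3/2, 1) → (-3/2, -1)
T3 translate by (5, -6): (11/2, -1) → (21/2, -7); (5/2, -1) → (15/2, -7); (-3/2, -1) → (7/2, -7)
T4 reflect across x = 0: (21/2, -7) → (-21/2, -7); (15/2, -7) → (-15/2, -7); (7/2, -7) → (-7/2, -7)
T5 scale by (3/2, -2): (-21/2, -7) → (-63/4, 14); (-15/2, -7) → (-45/4, 14); (-7/2, -7) → (-21/4, 14)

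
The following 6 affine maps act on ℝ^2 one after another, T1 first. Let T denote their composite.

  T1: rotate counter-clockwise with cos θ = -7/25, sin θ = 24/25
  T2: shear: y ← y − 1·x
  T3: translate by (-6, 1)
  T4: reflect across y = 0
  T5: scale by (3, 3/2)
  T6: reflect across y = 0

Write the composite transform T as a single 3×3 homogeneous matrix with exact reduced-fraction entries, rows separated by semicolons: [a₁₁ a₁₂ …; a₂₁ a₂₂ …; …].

T1 = [-7/25 -24/25 0; 24/25 -7/25 0; 0 0 1]
T2·T1 = [-7/25 -24/25 0; 31/25 17/25 0; 0 0 1]
T3·…·T1 = [-7/25 -24/25 -6; 31/25 17/25 1; 0 0 1]
T4·…·T1 = [-7/25 -24/25 -6; -31/25 -17/25 -1; 0 0 1]
T5·…·T1 = [-21/25 -72/25 -18; -93/50 -51/50 -3/2; 0 0 1]
T6·…·T1 = [-21/25 -72/25 -18; 93/50 51/50 3/2; 0 0 1]

T = [-21/25 -72/25 -18; 93/50 51/50 3/2; 0 0 1]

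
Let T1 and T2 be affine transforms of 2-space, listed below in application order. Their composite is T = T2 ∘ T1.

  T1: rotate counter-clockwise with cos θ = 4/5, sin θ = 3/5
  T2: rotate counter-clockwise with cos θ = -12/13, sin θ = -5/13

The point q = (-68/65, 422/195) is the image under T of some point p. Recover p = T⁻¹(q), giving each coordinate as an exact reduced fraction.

T1 = [4/5 -3/5 0; 3/5 4/5 0; 0 0 1]
T2·T1 = [-33/65 56/65 0; -56/65 -33/65 0; 0 0 1]
det M = 1; M⁻¹ = [-33/65 -56/65 0; 56/65 -33/65 0; 0 0 1]
M⁻¹ · (-68/65, 422/195)ᵀ = (-4/3, -2)ᵀ

p = (-4/3, -2)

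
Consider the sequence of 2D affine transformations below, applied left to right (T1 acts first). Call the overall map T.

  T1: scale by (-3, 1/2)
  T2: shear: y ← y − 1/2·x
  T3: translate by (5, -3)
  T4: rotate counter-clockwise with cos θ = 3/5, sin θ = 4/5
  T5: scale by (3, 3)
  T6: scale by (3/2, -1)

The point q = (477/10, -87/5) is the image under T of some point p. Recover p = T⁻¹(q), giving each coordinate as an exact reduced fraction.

p = (-2, 2)

T1 = [-3 0 0; 0 1/2 0; 0 0 1]
T2·T1 = [-3 0 0; 3/2 1/2 0; 0 0 1]
T3·…·T1 = [-3 0 5; 3/2 1/2 -3; 0 0 1]
T4·…·T1 = [-3 -2/5 27/5; -3/2 3/10 11/5; 0 0 1]
T5·…·T1 = [-9 -6/5 81/5; -9/2 9/10 33/5; 0 0 1]
T6·…·T1 = [-27/2 -9/5 243/10; 9/2 -9/10 -33/5; 0 0 1]
det M = 81/4; M⁻¹ = [-2/45 4/45 5/3; -2/9 -2/3 1; 0 0 1]
M⁻¹ · (477/10, -87/5)ᵀ = (-2, 2)ᵀ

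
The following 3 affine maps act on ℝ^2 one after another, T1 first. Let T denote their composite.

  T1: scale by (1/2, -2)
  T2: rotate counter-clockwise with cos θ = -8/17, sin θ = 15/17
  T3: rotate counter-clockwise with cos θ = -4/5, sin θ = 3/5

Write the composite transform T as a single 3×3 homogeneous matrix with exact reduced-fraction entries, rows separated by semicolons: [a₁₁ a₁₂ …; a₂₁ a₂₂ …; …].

T1 = [1/2 0 0; 0 -2 0; 0 0 1]
T2·T1 = [-4/17 30/17 0; 15/34 16/17 0; 0 0 1]
T3·…·T1 = [-13/170 -168/85 0; -42/85 26/85 0; 0 0 1]

T = [-13/170 -168/85 0; -42/85 26/85 0; 0 0 1]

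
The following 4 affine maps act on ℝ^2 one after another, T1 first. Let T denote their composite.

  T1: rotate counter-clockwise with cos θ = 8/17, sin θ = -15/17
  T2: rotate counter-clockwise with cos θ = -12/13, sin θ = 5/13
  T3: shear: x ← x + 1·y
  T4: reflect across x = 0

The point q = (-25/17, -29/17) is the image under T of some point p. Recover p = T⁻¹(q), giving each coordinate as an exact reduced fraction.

T1 = [8/17 15/17 0; -15/17 8/17 0; 0 0 1]
T2·T1 = [-21/221 -220/221 0; 220/221 -21/221 0; 0 0 1]
T3·…·T1 = [199/221 -241/221 0; 220/221 -21/221 0; 0 0 1]
T4·…·T1 = [-199/221 241/221 0; 220/221 -21/221 0; 0 0 1]
det M = -1; M⁻¹ = [21/221 241/221 0; 220/221 199/221 0; 0 0 1]
M⁻¹ · (-25/17, -29/17)ᵀ = (-2, -3)ᵀ

p = (-2, -3)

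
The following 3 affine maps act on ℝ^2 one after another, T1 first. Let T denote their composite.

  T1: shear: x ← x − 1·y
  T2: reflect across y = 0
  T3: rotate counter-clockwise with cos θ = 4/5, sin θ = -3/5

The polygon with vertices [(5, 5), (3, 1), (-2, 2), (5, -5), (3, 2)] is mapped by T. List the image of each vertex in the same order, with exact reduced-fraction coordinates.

image vertices: (-3, -4), (1, -2), (-22/5, 4/5), (11, -2), (-2/5, -11/5)

T1 shear: x ← x − 1·y: (5, 5) → (0, 5); (3, 1) → (2, 1); (-2, 2) → (-4, 2); (5, -5) → (10, -5); (3, 2) → (1, 2)
T2 reflect across y = 0: (0, 5) → (0, -5); (2, 1) → (2, -1); (-4, 2) → (-4, -2); (10, -5) → (10, 5); (1, 2) → (1, -2)
T3 rotate counter-clockwise with cos θ = 4/5, sin θ = -3/5: (0, -5) → (-3, -4); (2, -1) → (1, -2); (-4, -2) → (-22/5, 4/5); (10, 5) → (11, -2); (1, -2) → (-2/5, -11/5)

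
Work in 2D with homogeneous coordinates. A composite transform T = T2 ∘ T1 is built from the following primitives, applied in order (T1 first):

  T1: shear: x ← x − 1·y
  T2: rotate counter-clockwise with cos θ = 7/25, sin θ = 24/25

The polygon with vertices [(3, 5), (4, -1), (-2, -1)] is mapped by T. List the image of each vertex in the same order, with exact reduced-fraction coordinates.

T1 shear: x ← x − 1·y: (3, 5) → (-2, 5); (4, -1) → (5, -1); (-2, -1) → (-1, -1)
T2 rotate counter-clockwise with cos θ = 7/25, sin θ = 24/25: (-2, 5) → (-134/25, -13/25); (5, -1) → (59/25, 113/25); (-1, -1) → (17/25, -31/25)

image vertices: (-134/25, -13/25), (59/25, 113/25), (17/25, -31/25)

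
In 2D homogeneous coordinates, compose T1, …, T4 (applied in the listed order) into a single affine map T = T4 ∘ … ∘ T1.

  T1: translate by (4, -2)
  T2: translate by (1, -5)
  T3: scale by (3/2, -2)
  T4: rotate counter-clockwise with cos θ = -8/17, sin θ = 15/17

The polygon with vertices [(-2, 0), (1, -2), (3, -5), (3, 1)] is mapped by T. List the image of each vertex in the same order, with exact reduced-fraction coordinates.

T1 translate by (4, -2): (-2, 0) → (2, -2); (1, -2) → (5, -4); (3, -5) → (7, -7); (3, 1) → (7, -1)
T2 translate by (1, -5): (2, -2) → (3, -7); (5, -4) → (6, -9); (7, -7) → (8, -12); (7, -1) → (8, -6)
T3 scale by (3/2, -2): (3, -7) → (9/2, 14); (6, -9) → (9, 18); (8, -12) → (12, 24); (8, -6) → (12, 12)
T4 rotate counter-clockwise with cos θ = -8/17, sin θ = 15/17: (9/2, 14) → (-246/17, -89/34); (9, 18) → (-342/17, -9/17); (12, 24) → (-456/17, -12/17); (12, 12) → (-276/17, 84/17)

image vertices: (-246/17, -89/34), (-342/17, -9/17), (-456/17, -12/17), (-276/17, 84/17)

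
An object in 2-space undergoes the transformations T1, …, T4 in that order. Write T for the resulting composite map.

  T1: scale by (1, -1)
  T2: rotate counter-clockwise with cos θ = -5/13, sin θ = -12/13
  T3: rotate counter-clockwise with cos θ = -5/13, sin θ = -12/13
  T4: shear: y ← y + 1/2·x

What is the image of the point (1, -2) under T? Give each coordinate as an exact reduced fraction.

T1 scale by (1, -1): (1, -2) → (1, 2)
T2 rotate counter-clockwise with cos θ = -5/13, sin θ = -12/13: (1, 2) → (19/13, -22/13)
T3 rotate counter-clockwise with cos θ = -5/13, sin θ = -12/13: (19/13, -22/13) → (-359/169, -118/169)
T4 shear: y ← y + 1/2·x: (-359/169, -118/169) → (-359/169, -595/338)

T(p) = (-359/169, -595/338)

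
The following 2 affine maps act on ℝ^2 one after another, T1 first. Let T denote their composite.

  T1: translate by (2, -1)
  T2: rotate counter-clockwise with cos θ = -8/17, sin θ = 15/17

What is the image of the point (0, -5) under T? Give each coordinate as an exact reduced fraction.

T1 translate by (2, -1): (0, -5) → (2, -6)
T2 rotate counter-clockwise with cos θ = -8/17, sin θ = 15/17: (2, -6) → (74/17, 78/17)

T(p) = (74/17, 78/17)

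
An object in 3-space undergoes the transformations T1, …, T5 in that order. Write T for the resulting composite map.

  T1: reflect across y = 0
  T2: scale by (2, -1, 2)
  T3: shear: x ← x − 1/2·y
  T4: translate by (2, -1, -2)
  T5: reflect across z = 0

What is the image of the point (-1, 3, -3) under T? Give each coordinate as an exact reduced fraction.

T1 reflect across y = 0: (-1, 3, -3) → (-1, -3, -3)
T2 scale by (2, -1, 2): (-1, -3, -3) → (-2, 3, -6)
T3 shear: x ← x − 1/2·y: (-2, 3, -6) → (-7/2, 3, -6)
T4 translate by (2, -1, -2): (-7/2, 3, -6) → (-3/2, 2, -8)
T5 reflect across z = 0: (-3/2, 2, -8) → (-3/2, 2, 8)

T(p) = (-3/2, 2, 8)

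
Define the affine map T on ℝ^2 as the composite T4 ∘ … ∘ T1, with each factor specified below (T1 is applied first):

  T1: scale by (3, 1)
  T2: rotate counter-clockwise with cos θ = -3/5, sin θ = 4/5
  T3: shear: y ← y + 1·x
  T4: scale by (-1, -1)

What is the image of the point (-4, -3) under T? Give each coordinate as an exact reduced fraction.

T1 scale by (3, 1): (-4, -3) → (-12, -3)
T2 rotate counter-clockwise with cos θ = -3/5, sin θ = 4/5: (-12, -3) → (48/5, -39/5)
T3 shear: y ← y + 1·x: (48/5, -39/5) → (48/5, 9/5)
T4 scale by (-1, -1): (48/5, 9/5) → (-48/5, -9/5)

T(p) = (-48/5, -9/5)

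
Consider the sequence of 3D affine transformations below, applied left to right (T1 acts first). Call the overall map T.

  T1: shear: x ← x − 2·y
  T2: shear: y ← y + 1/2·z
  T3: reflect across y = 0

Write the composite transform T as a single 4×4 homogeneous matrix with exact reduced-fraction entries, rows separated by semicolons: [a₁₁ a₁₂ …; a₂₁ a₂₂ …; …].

T = [1 -2 0 0; 0 -1 -1/2 0; 0 0 1 0; 0 0 0 1]

T1 = [1 -2 0 0; 0 1 0 0; 0 0 1 0; 0 0 0 1]
T2·T1 = [1 -2 0 0; 0 1 1/2 0; 0 0 1 0; 0 0 0 1]
T3·…·T1 = [1 -2 0 0; 0 -1 -1/2 0; 0 0 1 0; 0 0 0 1]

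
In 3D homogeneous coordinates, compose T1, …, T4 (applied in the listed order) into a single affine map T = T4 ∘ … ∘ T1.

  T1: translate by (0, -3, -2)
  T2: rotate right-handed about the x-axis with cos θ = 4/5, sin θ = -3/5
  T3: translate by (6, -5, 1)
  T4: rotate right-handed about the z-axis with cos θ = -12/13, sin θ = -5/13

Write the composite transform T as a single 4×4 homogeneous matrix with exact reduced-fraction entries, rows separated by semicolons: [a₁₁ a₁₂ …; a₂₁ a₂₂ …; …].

T = [-12/13 4/13 3/13 -115/13; -5/13 -48/65 -36/65 366/65; 0 -3/5 4/5 6/5; 0 0 0 1]

T1 = [1 0 0 0; 0 1 0 -3; 0 0 1 -2; 0 0 0 1]
T2·T1 = [1 0 0 0; 0 4/5 3/5 -18/5; 0 -3/5 4/5 1/5; 0 0 0 1]
T3·…·T1 = [1 0 0 6; 0 4/5 3/5 -43/5; 0 -3/5 4/5 6/5; 0 0 0 1]
T4·…·T1 = [-12/13 4/13 3/13 -115/13; -5/13 -48/65 -36/65 366/65; 0 -3/5 4/5 6/5; 0 0 0 1]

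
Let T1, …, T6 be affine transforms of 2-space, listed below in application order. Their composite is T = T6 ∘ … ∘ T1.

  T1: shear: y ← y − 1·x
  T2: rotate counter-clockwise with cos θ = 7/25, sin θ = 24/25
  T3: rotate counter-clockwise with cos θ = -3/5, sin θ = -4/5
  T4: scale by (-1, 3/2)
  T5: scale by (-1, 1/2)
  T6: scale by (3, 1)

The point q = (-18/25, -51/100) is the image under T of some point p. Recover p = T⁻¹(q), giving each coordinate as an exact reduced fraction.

p = (2/5, -1/5)

T1 = [1 0 0; -1 1 0; 0 0 1]
T2·T1 = [31/25 -24/25 0; 17/25 7/25 0; 0 0 1]
T3·…·T1 = [-1/5 4/5 0; -7/5 3/5 0; 0 0 1]
T4·…·T1 = [1/5 -4/5 0; -21/10 9/10 0; 0 0 1]
T5·…·T1 = [-1/5 4/5 0; -21/20 9/20 0; 0 0 1]
T6·…·T1 = [-3/5 12/5 0; -21/20 9/20 0; 0 0 1]
det M = 9/4; M⁻¹ = [1/5 -16/15 0; 7/15 -4/15 0; 0 0 1]
M⁻¹ · (-18/25, -51/100)ᵀ = (2/5, -1/5)ᵀ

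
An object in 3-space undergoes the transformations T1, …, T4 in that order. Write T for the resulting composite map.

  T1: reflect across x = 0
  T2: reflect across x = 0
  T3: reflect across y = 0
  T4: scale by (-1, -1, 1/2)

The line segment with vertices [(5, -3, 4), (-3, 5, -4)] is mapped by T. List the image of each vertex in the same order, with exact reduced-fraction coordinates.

T1 reflect across x = 0: (5, -3, 4) → (-5, -3, 4); (-3, 5, -4) → (3, 5, -4)
T2 reflect across x = 0: (-5, -3, 4) → (5, -3, 4); (3, 5, -4) → (-3, 5, -4)
T3 reflect across y = 0: (5, -3, 4) → (5, 3, 4); (-3, 5, -4) → (-3, -5, -4)
T4 scale by (-1, -1, 1/2): (5, 3, 4) → (-5, -3, 2); (-3, -5, -4) → (3, 5, -2)

image vertices: (-5, -3, 2), (3, 5, -2)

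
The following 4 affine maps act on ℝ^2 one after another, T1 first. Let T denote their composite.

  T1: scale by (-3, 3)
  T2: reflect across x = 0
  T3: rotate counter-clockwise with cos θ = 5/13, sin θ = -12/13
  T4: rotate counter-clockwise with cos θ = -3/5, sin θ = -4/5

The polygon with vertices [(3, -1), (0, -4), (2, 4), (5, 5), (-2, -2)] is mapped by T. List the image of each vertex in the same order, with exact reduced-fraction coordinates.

image vertices: (-519/65, 333/65), (192/65, 756/65), (-114/13, -132/13), (-237/13, -141/13), (474/65, 282/65)

T1 scale by (-3, 3): (3, -1) → (-9, -3); (0, -4) → (0, -12); (2, 4) → (-6, 12); (5, 5) → (-15, 15); (-2, -2) → (6, -6)
T2 reflect across x = 0: (-9, -3) → (9, -3); (0, -12) → (0, -12); (-6, 12) → (6, 12); (-15, 15) → (15, 15); (6, -6) → (-6, -6)
T3 rotate counter-clockwise with cos θ = 5/13, sin θ = -12/13: (9, -3) → (9/13, -123/13); (0, -12) → (-144/13, -60/13); (6, 12) → (174/13, -12/13); (15, 15) → (255/13, -105/13); (-6, -6) → (-102/13, 42/13)
T4 rotate counter-clockwise with cos θ = -3/5, sin θ = -4/5: (9/13, -123/13) → (-519/65, 333/65); (-144/13, -60/13) → (192/65, 756/65); (174/13, -12/13) → (-114/13, -132/13); (255/13, -105/13) → (-237/13, -141/13); (-102/13, 42/13) → (474/65, 282/65)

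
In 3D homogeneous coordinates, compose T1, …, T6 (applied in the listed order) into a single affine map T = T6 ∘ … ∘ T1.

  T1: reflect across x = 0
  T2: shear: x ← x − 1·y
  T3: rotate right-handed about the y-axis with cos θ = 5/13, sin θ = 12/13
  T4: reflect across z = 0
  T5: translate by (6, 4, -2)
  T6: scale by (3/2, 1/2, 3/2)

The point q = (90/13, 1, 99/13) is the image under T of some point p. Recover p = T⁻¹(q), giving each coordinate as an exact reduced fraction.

T1 = [-1 0 0 0; 0 1 0 0; 0 0 1 0; 0 0 0 1]
T2·T1 = [-1 -1 0 0; 0 1 0 0; 0 0 1 0; 0 0 0 1]
T3·…·T1 = [-5/13 -5/13 12/13 0; 0 1 0 0; 12/13 12/13 5/13 0; 0 0 0 1]
T4·…·T1 = [-5/13 -5/13 12/13 0; 0 1 0 0; -12/13 -12/13 -5/13 0; 0 0 0 1]
T5·…·T1 = [-5/13 -5/13 12/13 6; 0 1 0 4; -12/13 -12/13 -5/13 -2; 0 0 0 1]
T6·…·T1 = [-15/26 -15/26 18/13 9; 0 1/2 0 2; -18/13 -18/13 -15/26 -3; 0 0 0 1]
det M = 9/8; M⁻¹ = [-10/39 -2 -8/13 58/13; 0 2 0 -4; 8/13 0 -10/39 -82/13; 0 0 0 1]
M⁻¹ · (90/13, 1, 99/13)ᵀ = (-4, -2, -4)ᵀ

p = (-4, -2, -4)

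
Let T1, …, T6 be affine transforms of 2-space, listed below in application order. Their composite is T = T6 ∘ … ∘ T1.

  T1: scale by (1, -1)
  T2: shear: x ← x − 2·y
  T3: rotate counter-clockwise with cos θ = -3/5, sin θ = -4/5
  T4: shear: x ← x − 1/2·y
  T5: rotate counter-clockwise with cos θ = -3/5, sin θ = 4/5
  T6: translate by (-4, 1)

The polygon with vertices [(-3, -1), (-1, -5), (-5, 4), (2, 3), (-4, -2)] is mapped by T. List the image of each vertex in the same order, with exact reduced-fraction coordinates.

image vertices: (-399/50, 16/25), (-663/50, 92/25), (-1, -3), (131/50, -4/25), (-261/25, 23/25)

T1 scale by (1, -1): (-3, -1) → (-3, 1); (-1, -5) → (-1, 5); (-5, 4) → (-5, -4); (2, 3) → (2, -3); (-4, -2) → (-4, 2)
T2 shear: x ← x − 2·y: (-3, 1) → (-5, 1); (-1, 5) → (-11, 5); (-5, -4) → (3, -4); (2, -3) → (8, -3); (-4, 2) → (-8, 2)
T3 rotate counter-clockwise with cos θ = -3/5, sin θ = -4/5: (-5, 1) → (19/5, 17/5); (-11, 5) → (53/5, 29/5); (3, -4) → (-5, 0); (8, -3) → (-36/5, -23/5); (-8, 2) → (32/5, 26/5)
T4 shear: x ← x − 1/2·y: (19/5, 17/5) → (21/10, 17/5); (53/5, 29/5) → (77/10, 29/5); (-5, 0) → (-5, 0); (-36/5, -23/5) → (-49/10, -23/5); (32/5, 26/5) → (19/5, 26/5)
T5 rotate counter-clockwise with cos θ = -3/5, sin θ = 4/5: (21/10, 17/5) → (-199/50, -9/25); (77/10, 29/5) → (-463/50, 67/25); (-5, 0) → (3, -4); (-49/10, -23/5) → (331/50, -29/25); (19/5, 26/5) → (-161/25, -2/25)
T6 translate by (-4, 1): (-199/50, -9/25) → (-399/50, 16/25); (-463/50, 67/25) → (-663/50, 92/25); (3, -4) → (-1, -3); (331/50, -29/25) → (131/50, -4/25); (-161/25, -2/25) → (-261/25, 23/25)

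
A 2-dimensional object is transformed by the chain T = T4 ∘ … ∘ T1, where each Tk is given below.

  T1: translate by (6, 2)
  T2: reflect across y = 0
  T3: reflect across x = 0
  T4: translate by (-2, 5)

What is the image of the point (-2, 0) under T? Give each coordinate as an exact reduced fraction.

T1 translate by (6, 2): (-2, 0) → (4, 2)
T2 reflect across y = 0: (4, 2) → (4, -2)
T3 reflect across x = 0: (4, -2) → (-4, -2)
T4 translate by (-2, 5): (-4, -2) → (-6, 3)

T(p) = (-6, 3)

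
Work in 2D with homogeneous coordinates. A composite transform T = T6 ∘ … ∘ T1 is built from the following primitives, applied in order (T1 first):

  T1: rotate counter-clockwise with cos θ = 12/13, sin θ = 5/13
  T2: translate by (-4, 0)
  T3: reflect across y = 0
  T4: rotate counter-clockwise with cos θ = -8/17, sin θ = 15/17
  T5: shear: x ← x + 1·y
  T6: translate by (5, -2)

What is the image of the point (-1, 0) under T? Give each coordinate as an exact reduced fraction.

T1 rotate counter-clockwise with cos θ = 12/13, sin θ = 5/13: (-1, 0) → (-12/13, -5/13)
T2 translate by (-4, 0): (-12/13, -5/13) → (-64/13, -5/13)
T3 reflect across y = 0: (-64/13, -5/13) → (-64/13, 5/13)
T4 rotate counter-clockwise with cos θ = -8/17, sin θ = 15/17: (-64/13, 5/13) → (437/221, -1000/221)
T5 shear: x ← x + 1·y: (437/221, -1000/221) → (-563/221, -1000/221)
T6 translate by (5, -2): (-563/221, -1000/221) → (542/221, -1442/221)

T(p) = (542/221, -1442/221)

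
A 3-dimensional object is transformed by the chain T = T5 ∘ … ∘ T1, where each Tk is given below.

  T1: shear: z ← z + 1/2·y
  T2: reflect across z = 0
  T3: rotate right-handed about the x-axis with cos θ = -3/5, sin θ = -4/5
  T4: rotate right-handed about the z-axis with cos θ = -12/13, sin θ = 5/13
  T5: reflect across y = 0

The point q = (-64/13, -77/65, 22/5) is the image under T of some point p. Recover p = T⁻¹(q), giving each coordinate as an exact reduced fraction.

p = (5, -4, 4)

T1 = [1 0 0 0; 0 1 0 0; 0 1/2 1 0; 0 0 0 1]
T2·T1 = [1 0 0 0; 0 1 0 0; 0 -1/2 -1 0; 0 0 0 1]
T3·…·T1 = [1 0 0 0; 0 -1 -4/5 0; 0 -1/2 3/5 0; 0 0 0 1]
T4·…·T1 = [-12/13 5/13 4/13 0; 5/13 12/13 48/65 0; 0 -1/2 3/5 0; 0 0 0 1]
T5·…·T1 = [-12/13 5/13 4/13 0; -5/13 -12/13 -48/65 0; 0 -1/2 3/5 0; 0 0 0 1]
det M = 1; M⁻¹ = [-12/13 -5/13 0 0; 3/13 -36/65 -4/5 0; 5/26 -6/13 1 0; 0 0 0 1]
M⁻¹ · (-64/13, -77/65, 22/5)ᵀ = (5, -4, 4)ᵀ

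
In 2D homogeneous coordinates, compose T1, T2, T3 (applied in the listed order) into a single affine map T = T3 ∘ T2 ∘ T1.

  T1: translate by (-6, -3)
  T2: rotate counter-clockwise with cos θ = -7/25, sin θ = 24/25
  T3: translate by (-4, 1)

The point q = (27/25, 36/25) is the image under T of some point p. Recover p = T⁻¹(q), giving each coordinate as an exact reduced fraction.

p = (5, -2)

T1 = [1 0 -6; 0 1 -3; 0 0 1]
T2·T1 = [-7/25 -24/25 114/25; 24/25 -7/25 -123/25; 0 0 1]
T3·…·T1 = [-7/25 -24/25 14/25; 24/25 -7/25 -98/25; 0 0 1]
det M = 1; M⁻¹ = [-7/25 24/25 98/25; -24/25 -7/25 -14/25; 0 0 1]
M⁻¹ · (27/25, 36/25)ᵀ = (5, -2)ᵀ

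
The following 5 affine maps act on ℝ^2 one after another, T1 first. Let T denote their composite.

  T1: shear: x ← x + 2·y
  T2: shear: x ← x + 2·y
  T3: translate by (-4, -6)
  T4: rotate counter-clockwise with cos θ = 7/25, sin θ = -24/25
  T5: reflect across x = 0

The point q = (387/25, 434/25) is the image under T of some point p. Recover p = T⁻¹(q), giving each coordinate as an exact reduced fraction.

p = (-1, -4)

T1 = [1 2 0; 0 1 0; 0 0 1]
T2·T1 = [1 4 0; 0 1 0; 0 0 1]
T3·…·T1 = [1 4 -4; 0 1 -6; 0 0 1]
T4·…·T1 = [7/25 52/25 -172/25; -24/25 -89/25 54/25; 0 0 1]
T5·…·T1 = [-7/25 -52/25 172/25; -24/25 -89/25 54/25; 0 0 1]
det M = -1; M⁻¹ = [89/25 -52/25 -20; -24/25 7/25 6; 0 0 1]
M⁻¹ · (387/25, 434/25)ᵀ = (-1, -4)ᵀ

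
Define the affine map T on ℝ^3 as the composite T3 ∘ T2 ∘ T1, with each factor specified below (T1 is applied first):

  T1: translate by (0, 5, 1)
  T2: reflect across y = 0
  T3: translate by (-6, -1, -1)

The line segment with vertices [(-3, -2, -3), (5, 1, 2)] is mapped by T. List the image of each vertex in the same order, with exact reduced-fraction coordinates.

image vertices: (-9, -4, -3), (-1, -7, 2)

T1 translate by (0, 5, 1): (-3, -2, -3) → (-3, 3, -2); (5, 1, 2) → (5, 6, 3)
T2 reflect across y = 0: (-3, 3, -2) → (-3, -3, -2); (5, 6, 3) → (5, -6, 3)
T3 translate by (-6, -1, -1): (-3, -3, -2) → (-9, -4, -3); (5, -6, 3) → (-1, -7, 2)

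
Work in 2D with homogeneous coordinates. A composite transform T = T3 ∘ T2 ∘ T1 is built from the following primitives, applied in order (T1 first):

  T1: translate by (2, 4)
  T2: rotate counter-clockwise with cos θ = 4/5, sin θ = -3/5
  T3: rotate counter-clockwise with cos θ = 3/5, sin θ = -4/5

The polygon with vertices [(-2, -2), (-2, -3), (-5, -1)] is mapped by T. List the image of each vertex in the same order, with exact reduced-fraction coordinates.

image vertices: (2, 0), (1, 0), (3, 3)

T1 translate by (2, 4): (-2, -2) → (0, 2); (-2, -3) → (0, 1); (-5, -1) → (-3, 3)
T2 rotate counter-clockwise with cos θ = 4/5, sin θ = -3/5: (0, 2) → (6/5, 8/5); (0, 1) → (3/5, 4/5); (-3, 3) → (-3/5, 21/5)
T3 rotate counter-clockwise with cos θ = 3/5, sin θ = -4/5: (6/5, 8/5) → (2, 0); (3/5, 4/5) → (1, 0); (-3/5, 21/5) → (3, 3)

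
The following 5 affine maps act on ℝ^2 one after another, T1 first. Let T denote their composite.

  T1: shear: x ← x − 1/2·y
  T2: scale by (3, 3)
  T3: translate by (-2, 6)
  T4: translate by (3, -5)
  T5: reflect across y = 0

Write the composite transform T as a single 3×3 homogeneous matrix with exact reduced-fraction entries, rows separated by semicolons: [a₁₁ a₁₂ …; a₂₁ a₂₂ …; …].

T1 = [1 -1/2 0; 0 1 0; 0 0 1]
T2·T1 = [3 -3/2 0; 0 3 0; 0 0 1]
T3·…·T1 = [3 -3/2 -2; 0 3 6; 0 0 1]
T4·…·T1 = [3 -3/2 1; 0 3 1; 0 0 1]
T5·…·T1 = [3 -3/2 1; 0 -3 -1; 0 0 1]

T = [3 -3/2 1; 0 -3 -1; 0 0 1]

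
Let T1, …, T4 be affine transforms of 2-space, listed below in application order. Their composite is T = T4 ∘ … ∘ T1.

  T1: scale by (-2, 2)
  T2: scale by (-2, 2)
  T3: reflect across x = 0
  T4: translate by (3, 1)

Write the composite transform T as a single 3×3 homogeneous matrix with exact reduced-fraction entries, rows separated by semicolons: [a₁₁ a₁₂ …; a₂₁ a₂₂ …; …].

T1 = [-2 0 0; 0 2 0; 0 0 1]
T2·T1 = [4 0 0; 0 4 0; 0 0 1]
T3·…·T1 = [-4 0 0; 0 4 0; 0 0 1]
T4·…·T1 = [-4 0 3; 0 4 1; 0 0 1]

T = [-4 0 3; 0 4 1; 0 0 1]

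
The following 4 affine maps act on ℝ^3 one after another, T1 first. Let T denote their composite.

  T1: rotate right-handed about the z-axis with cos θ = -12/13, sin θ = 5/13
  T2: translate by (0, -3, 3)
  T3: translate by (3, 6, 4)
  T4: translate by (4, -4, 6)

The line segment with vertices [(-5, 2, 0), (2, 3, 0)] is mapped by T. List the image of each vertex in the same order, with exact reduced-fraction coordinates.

image vertices: (141/13, -62/13, 13), (4, -3, 13)

T1 rotate right-handed about the z-axis with cos θ = -12/13, sin θ = 5/13: (-5, 2, 0) → (50/13, -49/13, 0); (2, 3, 0) → (-3, -2, 0)
T2 translate by (0, -3, 3): (50/13, -49/13, 0) → (50/13, -88/13, 3); (-3, -2, 0) → (-3, -5, 3)
T3 translate by (3, 6, 4): (50/13, -88/13, 3) → (89/13, -10/13, 7); (-3, -5, 3) → (0, 1, 7)
T4 translate by (4, -4, 6): (89/13, -10/13, 7) → (141/13, -62/13, 13); (0, 1, 7) → (4, -3, 13)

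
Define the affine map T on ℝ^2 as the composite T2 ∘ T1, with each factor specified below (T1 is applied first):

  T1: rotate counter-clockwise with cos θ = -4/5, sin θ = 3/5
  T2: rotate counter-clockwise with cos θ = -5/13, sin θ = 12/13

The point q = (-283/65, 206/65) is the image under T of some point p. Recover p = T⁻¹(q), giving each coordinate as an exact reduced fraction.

T1 = [-4/5 -3/5 0; 3/5 -4/5 0; 0 0 1]
T2·T1 = [-16/65 63/65 0; -63/65 -16/65 0; 0 0 1]
det M = 1; M⁻¹ = [-16/65 -63/65 0; 63/65 -16/65 0; 0 0 1]
M⁻¹ · (-283/65, 206/65)ᵀ = (-2, -5)ᵀ

p = (-2, -5)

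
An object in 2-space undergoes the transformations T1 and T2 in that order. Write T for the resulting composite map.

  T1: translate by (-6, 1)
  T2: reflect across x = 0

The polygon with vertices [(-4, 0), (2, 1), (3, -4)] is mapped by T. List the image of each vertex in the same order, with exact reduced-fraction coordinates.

image vertices: (10, 1), (4, 2), (3, -3)

T1 translate by (-6, 1): (-4, 0) → (-10, 1); (2, 1) → (-4, 2); (3, -4) → (-3, -3)
T2 reflect across x = 0: (-10, 1) → (10, 1); (-4, 2) → (4, 2); (-3, -3) → (3, -3)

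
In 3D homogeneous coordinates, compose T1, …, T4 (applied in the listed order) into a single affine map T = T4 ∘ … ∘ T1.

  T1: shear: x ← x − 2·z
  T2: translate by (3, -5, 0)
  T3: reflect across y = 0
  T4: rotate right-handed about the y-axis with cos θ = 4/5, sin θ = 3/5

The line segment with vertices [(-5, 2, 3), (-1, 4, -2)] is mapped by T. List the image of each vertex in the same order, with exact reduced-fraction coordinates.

T1 shear: x ← x − 2·z: (-5, 2, 3) → (-11, 2, 3); (-1, 4, -2) → (3, 4, -2)
T2 translate by (3, -5, 0): (-11, 2, 3) → (-8, -3, 3); (3, 4, -2) → (6, -1, -2)
T3 reflect across y = 0: (-8, -3, 3) → (-8, 3, 3); (6, -1, -2) → (6, 1, -2)
T4 rotate right-handed about the y-axis with cos θ = 4/5, sin θ = 3/5: (-8, 3, 3) → (-23/5, 3, 36/5); (6, 1, -2) → (18/5, 1, -26/5)

image vertices: (-23/5, 3, 36/5), (18/5, 1, -26/5)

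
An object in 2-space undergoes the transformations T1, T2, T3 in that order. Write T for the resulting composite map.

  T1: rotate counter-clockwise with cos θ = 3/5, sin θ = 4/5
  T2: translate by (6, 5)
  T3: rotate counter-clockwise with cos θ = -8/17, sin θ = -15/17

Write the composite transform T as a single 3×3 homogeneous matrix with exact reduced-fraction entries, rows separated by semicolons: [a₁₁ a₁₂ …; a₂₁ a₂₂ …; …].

T1 = [3/5 -4/5 0; 4/5 3/5 0; 0 0 1]
T2·T1 = [3/5 -4/5 6; 4/5 3/5 5; 0 0 1]
T3·…·T1 = [36/85 77/85 27/17; -77/85 36/85 -130/17; 0 0 1]

T = [36/85 77/85 27/17; -77/85 36/85 -130/17; 0 0 1]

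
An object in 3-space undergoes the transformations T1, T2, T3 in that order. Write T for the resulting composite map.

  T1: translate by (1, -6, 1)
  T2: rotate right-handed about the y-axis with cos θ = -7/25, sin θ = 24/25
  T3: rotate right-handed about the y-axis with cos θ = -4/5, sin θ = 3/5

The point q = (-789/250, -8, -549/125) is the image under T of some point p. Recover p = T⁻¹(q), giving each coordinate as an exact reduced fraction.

T1 = [1 0 0 1; 0 1 0 -6; 0 0 1 1; 0 0 0 1]
T2·T1 = [-7/25 0 24/25 17/25; 0 1 0 -6; -24/25 0 -7/25 -31/25; 0 0 0 1]
T3·…·T1 = [-44/125 0 -117/125 -161/125; 0 1 0 -6; 117/125 0 -44/125 73/125; 0 0 0 1]
det M = 1; M⁻¹ = [-44/125 0 117/125 -1; 0 1 0 6; -117/125 0 -44/125 -1; 0 0 0 1]
M⁻¹ · (-789/250, -8, -549/125)ᵀ = (-4, -2, 7/2)ᵀ

p = (-4, -2, 7/2)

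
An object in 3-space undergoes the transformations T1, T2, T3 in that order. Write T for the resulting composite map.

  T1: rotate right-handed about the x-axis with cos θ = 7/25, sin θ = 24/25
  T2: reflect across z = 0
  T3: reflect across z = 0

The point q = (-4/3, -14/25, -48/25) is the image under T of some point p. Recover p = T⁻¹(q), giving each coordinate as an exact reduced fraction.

p = (-4/3, -2, 0)

T1 = [1 0 0 0; 0 7/25 -24/25 0; 0 24/25 7/25 0; 0 0 0 1]
T2·T1 = [1 0 0 0; 0 7/25 -24/25 0; 0 -24/25 -7/25 0; 0 0 0 1]
T3·…·T1 = [1 0 0 0; 0 7/25 -24/25 0; 0 24/25 7/25 0; 0 0 0 1]
det M = 1; M⁻¹ = [1 0 0 0; 0 7/25 24/25 0; 0 -24/25 7/25 0; 0 0 0 1]
M⁻¹ · (-4/3, -14/25, -48/25)ᵀ = (-4/3, -2, 0)ᵀ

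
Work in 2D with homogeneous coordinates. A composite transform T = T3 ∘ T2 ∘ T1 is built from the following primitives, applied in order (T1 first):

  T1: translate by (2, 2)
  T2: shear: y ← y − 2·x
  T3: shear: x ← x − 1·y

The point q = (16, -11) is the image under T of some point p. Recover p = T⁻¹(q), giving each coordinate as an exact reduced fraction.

T1 = [1 0 2; 0 1 2; 0 0 1]
T2·T1 = [1 0 2; -2 1 -2; 0 0 1]
T3·…·T1 = [3 -1 4; -2 1 -2; 0 0 1]
det M = 1; M⁻¹ = [1 1 -2; 2 3 -2; 0 0 1]
M⁻¹ · (16, -11)ᵀ = (3, -3)ᵀ

p = (3, -3)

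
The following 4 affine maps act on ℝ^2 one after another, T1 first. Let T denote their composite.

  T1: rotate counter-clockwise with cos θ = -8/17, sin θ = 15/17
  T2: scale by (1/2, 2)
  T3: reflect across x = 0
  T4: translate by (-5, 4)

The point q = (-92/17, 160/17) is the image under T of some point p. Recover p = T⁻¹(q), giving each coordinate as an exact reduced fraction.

T1 = [-8/17 -15/17 0; 15/17 -8/17 0; 0 0 1]
T2·T1 = [-4/17 -15/34 0; 30/17 -16/17 0; 0 0 1]
T3·…·T1 = [4/17 15/34 0; 30/17 -16/17 0; 0 0 1]
T4·…·T1 = [4/17 15/34 -5; 30/17 -16/17 4; 0 0 1]
det M = -1; M⁻¹ = [16/17 15/34 50/17; 30/17 -4/17 166/17; 0 0 1]
M⁻¹ · (-92/17, 160/17)ᵀ = (2, -2)ᵀ

p = (2, -2)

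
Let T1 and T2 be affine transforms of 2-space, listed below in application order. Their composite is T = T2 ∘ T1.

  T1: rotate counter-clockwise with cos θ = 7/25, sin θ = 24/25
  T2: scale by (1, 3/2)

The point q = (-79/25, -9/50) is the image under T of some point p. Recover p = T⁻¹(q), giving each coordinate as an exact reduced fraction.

p = (-1, 3)

T1 = [7/25 -24/25 0; 24/25 7/25 0; 0 0 1]
T2·T1 = [7/25 -24/25 0; 36/25 21/50 0; 0 0 1]
det M = 3/2; M⁻¹ = [7/25 16/25 0; -24/25 14/75 0; 0 0 1]
M⁻¹ · (-79/25, -9/50)ᵀ = (-1, 3)ᵀ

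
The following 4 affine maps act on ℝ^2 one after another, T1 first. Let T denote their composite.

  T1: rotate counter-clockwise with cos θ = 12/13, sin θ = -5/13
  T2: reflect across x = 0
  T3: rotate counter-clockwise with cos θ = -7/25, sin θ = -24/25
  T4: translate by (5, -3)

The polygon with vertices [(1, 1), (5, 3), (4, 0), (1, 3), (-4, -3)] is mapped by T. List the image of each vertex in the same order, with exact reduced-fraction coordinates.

T1 rotate counter-clockwise with cos θ = 12/13, sin θ = -5/13: (1, 1) → (17/13, 7/13); (5, 3) → (75/13, 11/13); (4, 0) → (48/13, -20/13); (1, 3) → (27/13, 31/13); (-4, -3) → (-63/13, -16/13)
T2 reflect across x = 0: (17/13, 7/13) → (-17/13, 7/13); (75/13, 11/13) → (-75/13, 11/13); (48/13, -20/13) → (-48/13, -20/13); (27/13, 31/13) → (-27/13, 31/13); (-63/13, -16/13) → (63/13, -16/13)
T3 rotate counter-clockwise with cos θ = -7/25, sin θ = -24/25: (-17/13, 7/13) → (287/325, 359/325); (-75/13, 11/13) → (789/325, 1723/325); (-48/13, -20/13) → (-144/325, 1292/325); (-27/13, 31/13) → (933/325, 431/325); (63/13, -16/13) → (-33/13, -56/13)
T4 translate by (5, -3): (287/325, 359/325) → (1912/325, -616/325); (789/325, 1723/325) → (2414/325, 748/325); (-144/325, 1292/325) → (1481/325, 317/325); (933/325, 431/325) → (2558/325, -544/325); (-33/13, -56/13) → (32/13, -95/13)

image vertices: (1912/325, -616/325), (2414/325, 748/325), (1481/325, 317/325), (2558/325, -544/325), (32/13, -95/13)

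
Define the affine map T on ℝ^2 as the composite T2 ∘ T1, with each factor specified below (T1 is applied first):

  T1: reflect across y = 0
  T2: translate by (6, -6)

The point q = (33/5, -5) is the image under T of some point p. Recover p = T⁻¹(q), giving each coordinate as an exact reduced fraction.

T1 = [1 0 0; 0 -1 0; 0 0 1]
T2·T1 = [1 0 6; 0 -1 -6; 0 0 1]
det M = -1; M⁻¹ = [1 0 -6; 0 -1 -6; 0 0 1]
M⁻¹ · (33/5, -5)ᵀ = (3/5, -1)ᵀ

p = (3/5, -1)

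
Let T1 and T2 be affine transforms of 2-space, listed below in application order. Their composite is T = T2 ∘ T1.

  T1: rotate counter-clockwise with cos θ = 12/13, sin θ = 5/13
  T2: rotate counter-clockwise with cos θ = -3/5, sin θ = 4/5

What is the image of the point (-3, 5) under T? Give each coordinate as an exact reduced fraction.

T1 rotate counter-clockwise with cos θ = 12/13, sin θ = 5/13: (-3, 5) → (-61/13, 45/13)
T2 rotate counter-clockwise with cos θ = -3/5, sin θ = 4/5: (-61/13, 45/13) → (3/65, -379/65)

T(p) = (3/65, -379/65)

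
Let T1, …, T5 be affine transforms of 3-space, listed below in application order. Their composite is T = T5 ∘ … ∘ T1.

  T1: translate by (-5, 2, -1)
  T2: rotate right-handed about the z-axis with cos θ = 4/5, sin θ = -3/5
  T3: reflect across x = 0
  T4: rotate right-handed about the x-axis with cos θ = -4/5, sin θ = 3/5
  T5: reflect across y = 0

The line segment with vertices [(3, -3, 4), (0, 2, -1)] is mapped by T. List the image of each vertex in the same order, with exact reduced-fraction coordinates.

image vertices: (11/5, 53/25, -54/25), (8/5, 94/25, 133/25)

T1 translate by (-5, 2, -1): (3, -3, 4) → (-2, -1, 3); (0, 2, -1) → (-5, 4, -2)
T2 rotate right-handed about the z-axis with cos θ = 4/5, sin θ = -3/5: (-2, -1, 3) → (-11/5, 2/5, 3); (-5, 4, -2) → (-8/5, 31/5, -2)
T3 reflect across x = 0: (-11/5, 2/5, 3) → (11/5, 2/5, 3); (-8/5, 31/5, -2) → (8/5, 31/5, -2)
T4 rotate right-handed about the x-axis with cos θ = -4/5, sin θ = 3/5: (11/5, 2/5, 3) → (11/5, -53/25, -54/25); (8/5, 31/5, -2) → (8/5, -94/25, 133/25)
T5 reflect across y = 0: (11/5, -53/25, -54/25) → (11/5, 53/25, -54/25); (8/5, -94/25, 133/25) → (8/5, 94/25, 133/25)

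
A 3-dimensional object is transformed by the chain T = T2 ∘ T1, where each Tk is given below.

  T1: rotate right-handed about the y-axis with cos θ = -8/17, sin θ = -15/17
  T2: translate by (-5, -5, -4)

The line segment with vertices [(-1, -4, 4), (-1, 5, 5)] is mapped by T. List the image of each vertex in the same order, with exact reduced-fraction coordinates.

T1 rotate right-handed about the y-axis with cos θ = -8/17, sin θ = -15/17: (-1, -4, 4) → (-52/17, -4, -47/17); (-1, 5, 5) → (-67/17, 5, -55/17)
T2 translate by (-5, -5, -4): (-52/17, -4, -47/17) → (-137/17, -9, -115/17); (-67/17, 5, -55/17) → (-152/17, 0, -123/17)

image vertices: (-137/17, -9, -115/17), (-152/17, 0, -123/17)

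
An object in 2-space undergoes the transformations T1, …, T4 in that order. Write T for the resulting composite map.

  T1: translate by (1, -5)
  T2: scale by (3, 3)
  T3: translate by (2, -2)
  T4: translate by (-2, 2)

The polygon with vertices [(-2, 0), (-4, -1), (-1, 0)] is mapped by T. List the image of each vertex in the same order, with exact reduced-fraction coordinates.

image vertices: (-3, -15), (-9, -18), (0, -15)

T1 translate by (1, -5): (-2, 0) → (-1, -5); (-4, -1) → (-3, -6); (-1, 0) → (0, -5)
T2 scale by (3, 3): (-1, -5) → (-3, -15); (-3, -6) → (-9, -18); (0, -5) → (0, -15)
T3 translate by (2, -2): (-3, -15) → (-1, -17); (-9, -18) → (-7, -20); (0, -15) → (2, -17)
T4 translate by (-2, 2): (-1, -17) → (-3, -15); (-7, -20) → (-9, -18); (2, -17) → (0, -15)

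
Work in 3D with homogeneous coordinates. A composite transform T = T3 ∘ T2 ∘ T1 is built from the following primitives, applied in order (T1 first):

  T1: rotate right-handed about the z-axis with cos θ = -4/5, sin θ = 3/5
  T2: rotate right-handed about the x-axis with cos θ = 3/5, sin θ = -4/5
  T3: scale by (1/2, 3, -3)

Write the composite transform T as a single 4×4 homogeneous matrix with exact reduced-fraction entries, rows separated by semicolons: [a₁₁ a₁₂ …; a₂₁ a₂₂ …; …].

T1 = [-4/5 -3/5 0 0; 3/5 -4/5 0 0; 0 0 1 0; 0 0 0 1]
T2·T1 = [-4/5 -3/5 0 0; 9/25 -12/25 4/5 0; -12/25 16/25 3/5 0; 0 0 0 1]
T3·…·T1 = [-2/5 -3/10 0 0; 27/25 -36/25 12/5 0; 36/25 -48/25 -9/5 0; 0 0 0 1]

T = [-2/5 -3/10 0 0; 27/25 -36/25 12/5 0; 36/25 -48/25 -9/5 0; 0 0 0 1]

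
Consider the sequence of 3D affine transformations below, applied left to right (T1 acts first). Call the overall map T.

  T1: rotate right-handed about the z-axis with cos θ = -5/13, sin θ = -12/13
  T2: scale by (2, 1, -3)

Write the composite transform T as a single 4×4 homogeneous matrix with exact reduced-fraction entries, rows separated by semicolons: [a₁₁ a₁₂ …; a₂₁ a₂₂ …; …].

T1 = [-5/13 12/13 0 0; -12/13 -5/13 0 0; 0 0 1 0; 0 0 0 1]
T2·T1 = [-10/13 24/13 0 0; -12/13 -5/13 0 0; 0 0 -3 0; 0 0 0 1]

T = [-10/13 24/13 0 0; -12/13 -5/13 0 0; 0 0 -3 0; 0 0 0 1]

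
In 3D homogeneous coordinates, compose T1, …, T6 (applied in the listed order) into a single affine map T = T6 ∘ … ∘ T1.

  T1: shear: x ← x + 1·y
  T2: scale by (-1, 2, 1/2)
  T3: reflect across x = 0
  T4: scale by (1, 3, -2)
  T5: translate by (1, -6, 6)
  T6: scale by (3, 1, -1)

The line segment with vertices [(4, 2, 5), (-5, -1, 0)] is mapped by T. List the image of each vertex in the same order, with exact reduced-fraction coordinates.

image vertices: (21, 6, -1), (-15, -12, -6)

T1 shear: x ← x + 1·y: (4, 2, 5) → (6, 2, 5); (-5, -1, 0) → (-6, -1, 0)
T2 scale by (-1, 2, 1/2): (6, 2, 5) → (-6, 4, 5/2); (-6, -1, 0) → (6, -2, 0)
T3 reflect across x = 0: (-6, 4, 5/2) → (6, 4, 5/2); (6, -2, 0) → (-6, -2, 0)
T4 scale by (1, 3, -2): (6, 4, 5/2) → (6, 12, -5); (-6, -2, 0) → (-6, -6, 0)
T5 translate by (1, -6, 6): (6, 12, -5) → (7, 6, 1); (-6, -6, 0) → (-5, -12, 6)
T6 scale by (3, 1, -1): (7, 6, 1) → (21, 6, -1); (-5, -12, 6) → (-15, -12, -6)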